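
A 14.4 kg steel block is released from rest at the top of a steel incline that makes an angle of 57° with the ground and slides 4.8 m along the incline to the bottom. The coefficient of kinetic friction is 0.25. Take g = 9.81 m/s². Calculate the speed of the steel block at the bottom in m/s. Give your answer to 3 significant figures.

The weight component along the incline is mg sin 57° = 118.474 N and the normal force is N = mg cos 57° = 76.938 N.
Friction up the slope is f = μN = 0.25 × 76.938 = 19.235 N, so the net downslope force is 118.474 − 19.235 = 99.239 N and a = 99.239 / 14.4 = 6.8916 m/s².
Starting from rest over a distance of 4.8 m, v² = 2aL = 2 × 6.8916 × 4.8 = 66.1594, so v = 8.1338 m/s.

8.13 m/s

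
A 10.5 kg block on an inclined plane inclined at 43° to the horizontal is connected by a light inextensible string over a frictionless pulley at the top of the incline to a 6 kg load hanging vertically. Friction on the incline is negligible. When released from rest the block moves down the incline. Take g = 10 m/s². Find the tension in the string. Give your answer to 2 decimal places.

For the block on the incline: the weight component along the slope is m₁g sin 43° = 10.5 × 10 × 0.6820 = 71.610 N and the normal force is N = m₁g cos 43° = 76.792 N.
Newton's second law for the block (down-slope positive): 71.610 − T = 10.5 a. For the hanging load (upward positive): T − 6 × 10 = 6 a.
Adding the two equations eliminates T: 11.610 = 16.5 a, so a = 0.7036 m/s².
Then from the hanging load's equation, T = 6 × (10 + 0.7036) = 64.222 N.

64.22 N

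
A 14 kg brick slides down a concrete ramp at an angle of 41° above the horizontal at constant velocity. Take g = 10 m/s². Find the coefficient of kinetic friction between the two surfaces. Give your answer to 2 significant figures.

At constant velocity the net force along the incline is zero: mg sin 41° = μ mg cos 41°.
So μ = tan 41° = 0.6561 / 0.7547 = 0.8694.

0.87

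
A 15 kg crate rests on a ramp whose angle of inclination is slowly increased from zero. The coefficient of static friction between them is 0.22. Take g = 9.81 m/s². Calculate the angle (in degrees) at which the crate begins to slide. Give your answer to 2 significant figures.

12°

At the threshold of sliding, static friction is at its maximum μ_s N and exactly balances the weight component along the incline: mg sin θ = μ_s mg cos θ.
Hence tan θ = μ_s = 0.22, so θ = arctan(0.22) = 12.4074°.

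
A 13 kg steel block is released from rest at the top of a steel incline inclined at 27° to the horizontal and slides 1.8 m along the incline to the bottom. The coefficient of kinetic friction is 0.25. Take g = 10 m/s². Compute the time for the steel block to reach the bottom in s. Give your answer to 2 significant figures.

The weight component along the incline is mg sin 27° = 59.019 N and the normal force is N = mg cos 27° = 115.831 N.
Friction up the slope is f = μN = 0.25 × 115.831 = 28.958 N, so the net downslope force is 59.019 − 28.958 = 30.061 N and a = 30.061 / 13 = 2.3124 m/s².
Starting from rest, L = ½at², so t = √(2L/a) = √(2 × 1.8 / 2.3124) = 1.2477 s.

1.2 s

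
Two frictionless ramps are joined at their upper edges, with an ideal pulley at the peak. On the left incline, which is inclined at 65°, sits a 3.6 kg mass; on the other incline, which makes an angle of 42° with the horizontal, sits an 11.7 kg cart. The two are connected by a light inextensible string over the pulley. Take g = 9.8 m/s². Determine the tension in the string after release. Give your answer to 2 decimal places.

Resolve each weight along its own incline: the 3.6 kg mass has component 3.6 × 9.8 × sin 65° = 31.975 N down its slope, and the 11.7 kg mass has 11.7 × 9.8 × sin 42° = 76.723 N down its slope.
The 11.7 kg side's 76.723 N exceeds the other side's 31.975 N, so that mass slides down and the 3.6 kg mass slides up. Taking that direction as positive, Newton's second law for the whole system gives 76.723 − 31.975 = (3.6 + 11.7) a, so a = 44.748 / 15.3 = 2.9247 m/s².
For the 3.6 kg mass (up-slope positive): T − 31.975 = 3.6 × 2.9247, so T = 42.504 N.

42.50 N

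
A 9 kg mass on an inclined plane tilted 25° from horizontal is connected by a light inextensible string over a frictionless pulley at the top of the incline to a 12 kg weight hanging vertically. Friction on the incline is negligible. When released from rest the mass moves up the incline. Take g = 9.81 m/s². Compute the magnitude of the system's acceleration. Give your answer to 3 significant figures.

3.83 m/s²

For the mass on the incline: the weight component along the slope is m₁g sin 25° = 9 × 9.81 × 0.4226 = 37.311 N and the normal force is N = m₁g cos 25° = 80.018 N.
Newton's second law for the mass (up-slope positive): T − 37.311 = 9 a. For the hanging weight (downward positive): 12 × 9.81 − T = 12 a.
Adding the two equations eliminates T: 80.409 = 21 a, so a = 3.8290 m/s².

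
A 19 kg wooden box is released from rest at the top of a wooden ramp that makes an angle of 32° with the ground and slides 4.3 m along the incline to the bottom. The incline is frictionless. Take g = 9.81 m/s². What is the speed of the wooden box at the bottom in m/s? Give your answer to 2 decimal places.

6.69 m/s

The weight component along the incline is mg sin 32° = 98.772 N and the normal force is N = mg cos 32° = 158.068 N.
With no friction, a = g sin 32° = 5.1985 m/s².
Starting from rest over a distance of 4.3 m, v² = 2aL = 2 × 5.1985 × 4.3 = 44.7071, so v = 6.6863 m/s.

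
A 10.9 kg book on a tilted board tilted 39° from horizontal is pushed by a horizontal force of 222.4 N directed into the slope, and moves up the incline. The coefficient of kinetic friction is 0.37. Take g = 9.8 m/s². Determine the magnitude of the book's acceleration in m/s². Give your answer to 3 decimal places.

2.120 m/s²

The horizontal push has components F cos 39° = 222.4 × 0.7771 = 172.827 N up the incline and F sin 39° = 222.4 × 0.6293 = 139.956 N pressing into the surface.
The normal force is therefore N = mg cos 39° + F sin 39° = 83.010 + 139.956 = 222.966 N, and kinetic friction down the slope is μN = 0.37 × 222.966 = 82.497 N.
Along the incline: F cos 39° − mg sin 39° − μN = ma, so 172.827 − 67.222 − 82.497 = 10.9 a, giving a = 2.1200 m/s².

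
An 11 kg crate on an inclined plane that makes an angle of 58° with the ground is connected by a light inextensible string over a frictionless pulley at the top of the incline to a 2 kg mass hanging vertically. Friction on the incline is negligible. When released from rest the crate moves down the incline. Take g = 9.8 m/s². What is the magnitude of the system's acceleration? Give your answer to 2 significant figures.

For the crate on the incline: the weight component along the slope is m₁g sin 58° = 11 × 9.8 × 0.8480 = 91.414 N and the normal force is N = m₁g cos 58° = 57.125 N.
Newton's second law for the crate (down-slope positive): 91.414 − T = 11 a. For the hanging mass (upward positive): T − 2 × 9.8 = 2 a.
Adding the two equations eliminates T: 71.814 = 13 a, so a = 5.5242 m/s².

5.5 m/s²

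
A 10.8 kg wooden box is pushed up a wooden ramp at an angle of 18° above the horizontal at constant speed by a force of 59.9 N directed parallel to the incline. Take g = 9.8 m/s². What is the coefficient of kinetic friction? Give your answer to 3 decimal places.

0.270

At constant speed ΣF = 0 along the incline. The applied 59.9 N acts up the slope; the weight component mg sin 18° = 32.706 N and kinetic friction μN both act down the slope.
So 59.9 = 32.706 + μ × 100.660, giving μ = (59.9 − 32.706) / 100.660 = 0.2702.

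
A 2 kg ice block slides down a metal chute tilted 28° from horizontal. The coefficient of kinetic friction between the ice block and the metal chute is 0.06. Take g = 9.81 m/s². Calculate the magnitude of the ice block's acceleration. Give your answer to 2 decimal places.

Resolving the weight along the incline: the component pulling the ice block down the slope is mg sin 28° = 2 × 9.81 × 0.4695 = 9.212 N, and the normal force is N = mg cos 28° = 2 × 9.81 × 0.8829 = 17.322 N.
Kinetic friction acts up the slope with magnitude f = μN = 0.06 × 17.322 = 1.039 N.
Net force along the incline is 9.212 − 1.039 = 8.173 N, so a = 8.173 / 2 = 4.0865 m/s².

4.09 m/s²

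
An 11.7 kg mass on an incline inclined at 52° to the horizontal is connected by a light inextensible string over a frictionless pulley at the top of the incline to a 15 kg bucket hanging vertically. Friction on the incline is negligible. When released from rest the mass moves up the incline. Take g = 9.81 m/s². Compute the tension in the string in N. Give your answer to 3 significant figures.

115 N

For the mass on the incline: the weight component along the slope is m₁g sin 52° = 11.7 × 9.81 × 0.7880 = 90.444 N and the normal force is N = m₁g cos 52° = 70.664 N.
Newton's second law for the mass (up-slope positive): T − 90.444 = 11.7 a. For the hanging bucket (downward positive): 15 × 9.81 − T = 15 a.
Adding the two equations eliminates T: 56.706 = 26.7 a, so a = 2.1238 m/s².
Then from the hanging bucket's equation, T = 15 × (9.81 − 2.1238) = 115.293 N.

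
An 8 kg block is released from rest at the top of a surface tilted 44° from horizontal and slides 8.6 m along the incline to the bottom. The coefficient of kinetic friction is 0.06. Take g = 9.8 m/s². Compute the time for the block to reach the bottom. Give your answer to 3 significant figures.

1.64 s

The weight component along the incline is mg sin 44° = 54.461 N and the normal force is N = mg cos 44° = 56.396 N.
Friction up the slope is f = μN = 0.06 × 56.396 = 3.384 N, so the net downslope force is 54.461 − 3.384 = 51.077 N and a = 51.077 / 8 = 6.3846 m/s².
Starting from rest, L = ½at², so t = √(2L/a) = √(2 × 8.6 / 6.3846) = 1.6413 s.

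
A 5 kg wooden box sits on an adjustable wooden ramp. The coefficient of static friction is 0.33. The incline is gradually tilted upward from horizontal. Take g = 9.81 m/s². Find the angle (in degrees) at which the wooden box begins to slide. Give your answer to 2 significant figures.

18°

At the threshold of sliding, static friction is at its maximum μ_s N and exactly balances the weight component along the incline: mg sin θ = μ_s mg cos θ.
Hence tan θ = μ_s = 0.33, so θ = arctan(0.33) = 18.2629°.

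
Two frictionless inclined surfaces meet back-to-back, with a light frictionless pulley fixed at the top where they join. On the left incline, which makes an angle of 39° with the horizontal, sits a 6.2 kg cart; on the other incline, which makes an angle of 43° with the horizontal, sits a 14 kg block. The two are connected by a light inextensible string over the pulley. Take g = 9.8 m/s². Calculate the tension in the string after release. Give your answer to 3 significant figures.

Resolve each weight along its own incline: the 6.2 kg mass has component 6.2 × 9.8 × sin 39° = 38.238 N down its slope, and the 14 kg mass has 14 × 9.8 × sin 43° = 93.570 N down its slope.
The 14 kg side's 93.570 N exceeds the other side's 38.238 N, so that mass slides down and the 6.2 kg mass slides up. Taking that direction as positive, Newton's second law for the whole system gives 93.570 − 38.238 = (6.2 + 14) a, so a = 55.332 / 20.2 = 2.7392 m/s².
For the 6.2 kg mass (up-slope positive): T − 38.238 = 6.2 × 2.7392, so T = 55.221 N.

55.2 N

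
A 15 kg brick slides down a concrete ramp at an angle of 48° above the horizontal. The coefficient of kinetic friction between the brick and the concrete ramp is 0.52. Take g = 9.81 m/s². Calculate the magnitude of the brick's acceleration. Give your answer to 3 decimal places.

3.877 m/s²

Resolving the weight along the incline: the component pulling the brick down the slope is mg sin 48° = 15 × 9.81 × 0.7431 = 109.347 N, and the normal force is N = mg cos 48° = 15 × 9.81 × 0.6691 = 98.458 N.
Kinetic friction acts up the slope with magnitude f = μN = 0.52 × 98.458 = 51.198 N.
Net force along the incline is 109.347 − 51.198 = 58.149 N, so a = 58.149 / 15 = 3.8766 m/s².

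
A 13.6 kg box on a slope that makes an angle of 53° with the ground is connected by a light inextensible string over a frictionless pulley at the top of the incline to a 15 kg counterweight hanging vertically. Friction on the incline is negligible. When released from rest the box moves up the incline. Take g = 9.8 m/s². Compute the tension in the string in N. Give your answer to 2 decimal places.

125.73 N

For the box on the incline: the weight component along the slope is m₁g sin 53° = 13.6 × 9.8 × 0.7986 = 106.437 N and the normal force is N = m₁g cos 53° = 80.210 N.
Newton's second law for the box (up-slope positive): T − 106.437 = 13.6 a. For the hanging counterweight (downward positive): 15 × 9.8 − T = 15 a.
Adding the two equations eliminates T: 40.563 = 28.6 a, so a = 1.4183 m/s².
Then from the hanging counterweight's equation, T = 15 × (9.8 − 1.4183) = 125.726 N.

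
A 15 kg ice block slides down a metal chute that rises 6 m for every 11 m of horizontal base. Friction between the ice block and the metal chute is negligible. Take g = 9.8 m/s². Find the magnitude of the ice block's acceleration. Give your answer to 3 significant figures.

4.69 m/s²

Resolving the weight along the incline: the component pulling the ice block down the slope is mg sin 28.61° = 15 × 9.8 × 0.4789 = 70.398 N, and the normal force is N = mg cos 28.61° = 15 × 9.8 × 0.8779 = 129.051 N.
With no friction the net force along the incline is 70.398 N, so a = g sin 28.61° = 70.398 / 15 = 4.6932 m/s².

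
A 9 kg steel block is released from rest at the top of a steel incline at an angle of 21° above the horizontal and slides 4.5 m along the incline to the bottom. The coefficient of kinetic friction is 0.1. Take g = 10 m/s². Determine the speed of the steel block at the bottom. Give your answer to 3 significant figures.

4.88 m/s

The weight component along the incline is mg sin 21° = 32.253 N and the normal force is N = mg cos 21° = 84.022 N.
Friction up the slope is f = μN = 0.1 × 84.022 = 8.402 N, so the net downslope force is 32.253 − 8.402 = 23.851 N and a = 23.851 / 9 = 2.6501 m/s².
Starting from rest over a distance of 4.5 m, v² = 2aL = 2 × 2.6501 × 4.5 = 23.8509, so v = 4.8837 m/s.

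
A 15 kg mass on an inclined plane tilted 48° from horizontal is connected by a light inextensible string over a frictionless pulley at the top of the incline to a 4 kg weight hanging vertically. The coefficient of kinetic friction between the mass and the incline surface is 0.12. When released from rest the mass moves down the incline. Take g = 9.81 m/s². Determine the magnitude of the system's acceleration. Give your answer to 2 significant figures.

For the mass on the incline: the weight component along the slope is m₁g sin 48° = 15 × 9.81 × 0.7431 = 109.347 N and the normal force is N = m₁g cos 48° = 98.463 N.
Kinetic friction opposes the mass's motion down the incline: f = μN = 0.12 × 98.463 = 11.816 N acting up the slope.
Newton's second law for the mass (down-slope positive): 109.347 − 11.816 − T = 15 a. For the hanging weight (upward positive): T − 4 × 9.81 = 4 a.
Adding the two equations eliminates T: 58.291 = 19 a, so a = 3.0679 m/s².

3.1 m/s²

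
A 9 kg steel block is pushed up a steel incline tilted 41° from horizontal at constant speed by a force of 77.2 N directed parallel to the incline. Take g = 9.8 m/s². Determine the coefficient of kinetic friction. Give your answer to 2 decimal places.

At constant speed ΣF = 0 along the incline. The applied 77.2 N acts up the slope; the weight component mg sin 41° = 57.864 N and kinetic friction μN both act down the slope.
So 77.2 = 57.864 + μ × 66.565, giving μ = (77.2 − 57.864) / 66.565 = 0.2905.

0.29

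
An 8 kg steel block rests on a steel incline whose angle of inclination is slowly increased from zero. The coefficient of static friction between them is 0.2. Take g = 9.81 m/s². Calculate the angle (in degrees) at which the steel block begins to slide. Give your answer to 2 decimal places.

At the threshold of sliding, static friction is at its maximum μ_s N and exactly balances the weight component along the incline: mg sin θ = μ_s mg cos θ.
Hence tan θ = μ_s = 0.2, so θ = arctan(0.2) = 11.3099°.

11.31°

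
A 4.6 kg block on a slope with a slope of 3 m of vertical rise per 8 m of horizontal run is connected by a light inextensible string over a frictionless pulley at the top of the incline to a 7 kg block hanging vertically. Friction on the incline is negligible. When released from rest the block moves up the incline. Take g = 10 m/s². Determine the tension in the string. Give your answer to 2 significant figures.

38 N

For the block on the incline: the weight component along the slope is m₁g sin 20.56° = 4.6 × 10 × 0.3511 = 16.151 N and the normal force is N = m₁g cos 20.56° = 43.071 N.
Newton's second law for the block (up-slope positive): T − 16.151 = 4.6 a. For the hanging block (downward positive): 7 × 10 − T = 7 a.
Adding the two equations eliminates T: 53.849 = 11.6 a, so a = 4.6422 m/s².
Then from the hanging block's equation, T = 7 × (10 − 4.6422) = 37.505 N.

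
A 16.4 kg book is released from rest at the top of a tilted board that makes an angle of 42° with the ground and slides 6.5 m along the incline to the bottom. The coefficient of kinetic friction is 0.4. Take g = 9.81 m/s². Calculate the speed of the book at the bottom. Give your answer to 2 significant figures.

The weight component along the incline is mg sin 42° = 107.652 N and the normal force is N = mg cos 42° = 119.560 N.
Friction up the slope is f = μN = 0.4 × 119.560 = 47.824 N, so the net downslope force is 107.652 − 47.824 = 59.828 N and a = 59.828 / 16.4 = 3.6480 m/s².
Starting from rest over a distance of 6.5 m, v² = 2aL = 2 × 3.6480 × 6.5 = 47.4240, so v = 6.8865 m/s.

6.9 m/s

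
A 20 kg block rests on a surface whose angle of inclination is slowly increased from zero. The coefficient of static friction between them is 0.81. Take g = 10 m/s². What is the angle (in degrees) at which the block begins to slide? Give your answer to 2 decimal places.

At the threshold of sliding, static friction is at its maximum μ_s N and exactly balances the weight component along the incline: mg sin θ = μ_s mg cos θ.
Hence tan θ = μ_s = 0.81, so θ = arctan(0.81) = 39.0075°.

39.01°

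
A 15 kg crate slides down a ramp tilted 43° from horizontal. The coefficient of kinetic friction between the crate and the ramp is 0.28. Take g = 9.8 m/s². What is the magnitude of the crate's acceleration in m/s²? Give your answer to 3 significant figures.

Resolving the weight along the incline: the component pulling the crate down the slope is mg sin 43° = 15 × 9.8 × 0.6820 = 100.254 N, and the normal force is N = mg cos 43° = 15 × 9.8 × 0.7314 = 107.516 N.
Kinetic friction acts up the slope with magnitude f = μN = 0.28 × 107.516 = 30.104 N.
Net force along the incline is 100.254 − 30.104 = 70.150 N, so a = 70.150 / 15 = 4.6767 m/s².

4.68 m/s²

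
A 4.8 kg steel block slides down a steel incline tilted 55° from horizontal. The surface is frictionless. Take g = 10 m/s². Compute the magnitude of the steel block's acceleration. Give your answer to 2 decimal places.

Resolving the weight along the incline: the component pulling the steel block down the slope is mg sin 55° = 4.8 × 10 × 0.8192 = 39.322 N, and the normal force is N = mg cos 55° = 4.8 × 10 × 0.5736 = 27.533 N.
With no friction the net force along the incline is 39.322 N, so a = g sin 55° = 39.322 / 4.8 = 8.1921 m/s².

8.19 m/s²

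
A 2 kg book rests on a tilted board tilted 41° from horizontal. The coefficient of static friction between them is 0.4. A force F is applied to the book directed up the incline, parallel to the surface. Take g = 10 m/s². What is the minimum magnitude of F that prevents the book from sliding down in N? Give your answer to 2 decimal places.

7.08 N

The normal force is N = mg cos 41° = 15.094 N. With F at its minimum the book is on the verge of sliding down, so static friction is at its maximum μ_s N = 0.4 × 15.094 = 6.038 N and acts up the slope.
Equilibrium along the incline: F + μ_s N = mg sin 41°, so F = 13.121 − 6.038 = 7.083 N.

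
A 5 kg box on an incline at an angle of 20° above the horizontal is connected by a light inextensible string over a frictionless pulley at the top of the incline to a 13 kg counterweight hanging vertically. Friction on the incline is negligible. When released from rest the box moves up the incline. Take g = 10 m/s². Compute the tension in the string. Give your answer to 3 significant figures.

48.5 N

For the box on the incline: the weight component along the slope is m₁g sin 20° = 5 × 10 × 0.3420 = 17.100 N and the normal force is N = m₁g cos 20° = 46.985 N.
Newton's second law for the box (up-slope positive): T − 17.100 = 5 a. For the hanging counterweight (downward positive): 13 × 10 − T = 13 a.
Adding the two equations eliminates T: 112.900 = 18 a, so a = 6.2722 m/s².
Then from the hanging counterweight's equation, T = 13 × (10 − 6.2722) = 48.461 N.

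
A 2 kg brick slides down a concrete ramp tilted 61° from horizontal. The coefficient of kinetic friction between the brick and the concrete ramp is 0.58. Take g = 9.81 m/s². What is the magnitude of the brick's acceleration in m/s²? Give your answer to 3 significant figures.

Resolving the weight along the incline: the component pulling the brick down the slope is mg sin 61° = 2 × 9.81 × 0.8746 = 17.160 N, and the normal force is N = mg cos 61° = 2 × 9.81 × 0.4848 = 9.512 N.
Kinetic friction acts up the slope with magnitude f = μN = 0.58 × 9.512 = 5.517 N.
Net force along the incline is 17.160 − 5.517 = 11.643 N, so a = 11.643 / 2 = 5.8215 m/s².

5.82 m/s²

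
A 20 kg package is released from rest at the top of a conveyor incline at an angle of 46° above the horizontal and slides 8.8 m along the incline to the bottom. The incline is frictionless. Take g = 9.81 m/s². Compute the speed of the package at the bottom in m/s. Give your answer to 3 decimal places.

The weight component along the incline is mg sin 46° = 141.134 N and the normal force is N = mg cos 46° = 136.292 N.
With no friction, a = g sin 46° = 7.0567 m/s².
Starting from rest over a distance of 8.8 m, v² = 2aL = 2 × 7.0567 × 8.8 = 124.1979, so v = 11.1444 m/s.

11.144 m/s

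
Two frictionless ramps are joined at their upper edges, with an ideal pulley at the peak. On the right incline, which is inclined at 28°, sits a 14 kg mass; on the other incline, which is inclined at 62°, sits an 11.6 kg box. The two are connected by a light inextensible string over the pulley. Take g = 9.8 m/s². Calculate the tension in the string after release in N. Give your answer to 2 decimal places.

84.08 N

Resolve each weight along its own incline: the 14 kg mass has component 14 × 9.8 × sin 28° = 64.411 N down its slope, and the 11.6 kg mass has 11.6 × 9.8 × sin 62° = 100.373 N down its slope.
The 11.6 kg side's 100.373 N exceeds the other side's 64.411 N, so that mass slides down and the 14 kg mass slides up. Taking that direction as positive, Newton's second law for the whole system gives 100.373 − 64.411 = (14 + 11.6) a, so a = 35.962 / 25.6 = 1.4048 m/s².
For the 14 kg mass (up-slope positive): T − 64.411 = 14 × 1.4048, so T = 84.078 N.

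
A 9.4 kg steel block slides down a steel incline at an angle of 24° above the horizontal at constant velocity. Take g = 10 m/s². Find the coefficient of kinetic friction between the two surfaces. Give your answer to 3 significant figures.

At constant velocity the net force along the incline is zero: mg sin 24° = μ mg cos 24°.
So μ = tan 24° = 0.4067 / 0.9135 = 0.4452.

0.445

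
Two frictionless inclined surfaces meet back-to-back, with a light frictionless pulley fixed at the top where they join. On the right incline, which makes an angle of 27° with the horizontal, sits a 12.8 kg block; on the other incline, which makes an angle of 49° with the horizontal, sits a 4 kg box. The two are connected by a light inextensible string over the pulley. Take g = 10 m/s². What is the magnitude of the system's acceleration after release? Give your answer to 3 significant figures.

Resolve each weight along its own incline: the 12.8 kg mass has component 12.8 × 10 × sin 27° = 58.111 N down its slope, and the 4 kg mass has 4 × 10 × sin 49° = 30.188 N down its slope.
The 12.8 kg side's 58.111 N exceeds the other side's 30.188 N, so that mass slides down and the 4 kg mass slides up. Taking that direction as positive, Newton's second law for the whole system gives 58.111 − 30.188 = (12.8 + 4) a, so a = 27.923 / 16.8 = 1.6621 m/s².

1.66 m/s²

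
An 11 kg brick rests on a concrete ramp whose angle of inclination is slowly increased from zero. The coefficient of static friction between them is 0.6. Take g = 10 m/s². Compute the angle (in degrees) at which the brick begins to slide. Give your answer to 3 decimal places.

At the threshold of sliding, static friction is at its maximum μ_s N and exactly balances the weight component along the incline: mg sin θ = μ_s mg cos θ.
Hence tan θ = μ_s = 0.6, so θ = arctan(0.6) = 30.9638°.

30.964°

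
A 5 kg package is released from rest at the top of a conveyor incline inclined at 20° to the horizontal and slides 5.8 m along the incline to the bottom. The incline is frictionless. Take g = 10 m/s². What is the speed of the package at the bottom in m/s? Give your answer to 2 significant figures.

The weight component along the incline is mg sin 20° = 17.101 N and the normal force is N = mg cos 20° = 46.985 N.
With no friction, a = g sin 20° = 3.4202 m/s².
Starting from rest over a distance of 5.8 m, v² = 2aL = 2 × 3.4202 × 5.8 = 39.6743, so v = 6.2988 m/s.

6.3 m/s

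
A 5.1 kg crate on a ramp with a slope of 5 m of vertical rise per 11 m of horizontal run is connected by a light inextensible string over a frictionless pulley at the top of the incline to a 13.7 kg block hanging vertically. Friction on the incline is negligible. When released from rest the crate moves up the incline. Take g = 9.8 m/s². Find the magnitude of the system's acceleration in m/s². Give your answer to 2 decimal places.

6.04 m/s²

For the crate on the incline: the weight component along the slope is m₁g sin 24.44° = 5.1 × 9.8 × 0.4138 = 20.682 N and the normal force is N = m₁g cos 24.44° = 45.500 N.
Newton's second law for the crate (up-slope positive): T − 20.682 = 5.1 a. For the hanging block (downward positive): 13.7 × 9.8 − T = 13.7 a.
Adding the two equations eliminates T: 113.578 = 18.8 a, so a = 6.0414 m/s².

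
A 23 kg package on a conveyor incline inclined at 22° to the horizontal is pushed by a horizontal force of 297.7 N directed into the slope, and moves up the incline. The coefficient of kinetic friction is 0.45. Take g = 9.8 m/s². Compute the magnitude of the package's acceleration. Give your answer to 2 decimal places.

2.06 m/s²

The horizontal push has components F cos 22° = 297.7 × 0.9272 = 276.027 N up the incline and F sin 22° = 297.7 × 0.3746 = 111.518 N pressing into the surface.
The normal force is therefore N = mg cos 22° + F sin 22° = 208.991 + 111.518 = 320.509 N, and kinetic friction down the slope is μN = 0.45 × 320.509 = 144.229 N.
Along the incline: F cos 22° − mg sin 22° − μN = ma, so 276.027 − 84.435 − 144.229 = 23 a, giving a = 2.0593 m/s².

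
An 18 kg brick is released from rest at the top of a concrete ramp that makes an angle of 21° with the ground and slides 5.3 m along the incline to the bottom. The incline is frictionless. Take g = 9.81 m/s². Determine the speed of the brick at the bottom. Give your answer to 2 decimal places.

6.10 m/s

The weight component along the incline is mg sin 21° = 63.281 N and the normal force is N = mg cos 21° = 164.852 N.
With no friction, a = g sin 21° = 3.5156 m/s².
Starting from rest over a distance of 5.3 m, v² = 2aL = 2 × 3.5156 × 5.3 = 37.2654, so v = 6.1045 m/s.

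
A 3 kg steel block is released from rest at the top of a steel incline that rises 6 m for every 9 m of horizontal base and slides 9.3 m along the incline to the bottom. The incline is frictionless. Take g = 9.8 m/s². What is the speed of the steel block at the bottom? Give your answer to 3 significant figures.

10.1 m/s

The weight component along the incline is mg sin 33.69° = 16.308 N and the normal force is N = mg cos 33.69° = 24.462 N.
With no friction, a = g sin 33.69° = 5.4361 m/s².
Starting from rest over a distance of 9.3 m, v² = 2aL = 2 × 5.4361 × 9.3 = 101.1115, so v = 10.0554 m/s.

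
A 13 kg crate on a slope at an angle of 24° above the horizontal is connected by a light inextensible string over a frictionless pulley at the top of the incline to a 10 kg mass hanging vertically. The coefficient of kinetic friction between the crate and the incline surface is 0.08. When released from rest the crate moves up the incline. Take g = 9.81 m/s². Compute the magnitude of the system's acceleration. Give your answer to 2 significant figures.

For the crate on the incline: the weight component along the slope is m₁g sin 24° = 13 × 9.81 × 0.4067 = 51.866 N and the normal force is N = m₁g cos 24° = 116.504 N.
Kinetic friction opposes the crate's motion up the incline: f = μN = 0.08 × 116.504 = 9.320 N acting down the slope.
Newton's second law for the crate (up-slope positive): T − 51.866 − 9.320 = 13 a. For the hanging mass (downward positive): 10 × 9.81 − T = 10 a.
Adding the two equations eliminates T: 36.914 = 23 a, so a = 1.6050 m/s².

1.6 m/s²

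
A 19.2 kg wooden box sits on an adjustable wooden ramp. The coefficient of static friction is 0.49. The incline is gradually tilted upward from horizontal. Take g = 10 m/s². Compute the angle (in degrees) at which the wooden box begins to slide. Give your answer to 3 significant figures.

26.1°

At the threshold of sliding, static friction is at its maximum μ_s N and exactly balances the weight component along the incline: mg sin θ = μ_s mg cos θ.
Hence tan θ = μ_s = 0.49, so θ = arctan(0.49) = 26.1049°.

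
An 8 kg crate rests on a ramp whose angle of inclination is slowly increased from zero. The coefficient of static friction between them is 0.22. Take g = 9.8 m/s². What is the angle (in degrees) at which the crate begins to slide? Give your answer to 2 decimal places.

At the threshold of sliding, static friction is at its maximum μ_s N and exactly balances the weight component along the incline: mg sin θ = μ_s mg cos θ.
Hence tan θ = μ_s = 0.22, so θ = arctan(0.22) = 12.4074°.

12.41°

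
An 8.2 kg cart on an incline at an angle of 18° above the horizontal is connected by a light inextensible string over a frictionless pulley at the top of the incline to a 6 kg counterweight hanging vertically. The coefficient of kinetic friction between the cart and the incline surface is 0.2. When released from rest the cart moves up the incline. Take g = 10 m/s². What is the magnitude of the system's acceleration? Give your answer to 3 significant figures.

For the cart on the incline: the weight component along the slope is m₁g sin 18° = 8.2 × 10 × 0.3090 = 25.338 N and the normal force is N = m₁g cos 18° = 77.987 N.
Kinetic friction opposes the cart's motion up the incline: f = μN = 0.2 × 77.987 = 15.597 N acting down the slope.
Newton's second law for the cart (up-slope positive): T − 25.338 − 15.597 = 8.2 a. For the hanging counterweight (downward positive): 6 × 10 − T = 6 a.
Adding the two equations eliminates T: 19.065 = 14.2 a, so a = 1.3426 m/s².

1.34 m/s²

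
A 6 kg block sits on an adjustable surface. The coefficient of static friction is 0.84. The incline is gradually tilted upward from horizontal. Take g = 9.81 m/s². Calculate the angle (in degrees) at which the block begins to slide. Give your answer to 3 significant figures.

40.0°

At the threshold of sliding, static friction is at its maximum μ_s N and exactly balances the weight component along the incline: mg sin θ = μ_s mg cos θ.
Hence tan θ = μ_s = 0.84, so θ = arctan(0.84) = 40.0303°.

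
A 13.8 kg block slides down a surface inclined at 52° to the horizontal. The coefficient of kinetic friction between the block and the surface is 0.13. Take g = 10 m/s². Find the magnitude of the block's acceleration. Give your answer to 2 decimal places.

Resolving the weight along the incline: the component pulling the block down the slope is mg sin 52° = 13.8 × 10 × 0.7880 = 108.744 N, and the normal force is N = mg cos 52° = 13.8 × 10 × 0.6157 = 84.967 N.
Kinetic friction acts up the slope with magnitude f = μN = 0.13 × 84.967 = 11.046 N.
Net force along the incline is 108.744 − 11.046 = 97.698 N, so a = 97.698 / 13.8 = 7.0796 m/s².

7.08 m/s²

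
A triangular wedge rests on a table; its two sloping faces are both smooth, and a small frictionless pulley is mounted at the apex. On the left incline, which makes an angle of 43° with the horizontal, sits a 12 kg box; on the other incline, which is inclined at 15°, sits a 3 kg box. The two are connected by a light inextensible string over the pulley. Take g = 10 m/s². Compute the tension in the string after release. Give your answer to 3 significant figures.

22.6 N

Resolve each weight along its own incline: the 12 kg mass has component 12 × 10 × sin 43° = 81.840 N down its slope, and the 3 kg mass has 3 × 10 × sin 15° = 7.765 N down its slope.
The 12 kg side's 81.840 N exceeds the other side's 7.765 N, so that mass slides down and the 3 kg mass slides up. Taking that direction as positive, Newton's second law for the whole system gives 81.840 − 7.765 = (12 + 3) a, so a = 74.075 / 15 = 4.9383 m/s².
For the 3 kg mass (up-slope positive): T − 7.765 = 3 × 4.9383, so T = 22.580 N.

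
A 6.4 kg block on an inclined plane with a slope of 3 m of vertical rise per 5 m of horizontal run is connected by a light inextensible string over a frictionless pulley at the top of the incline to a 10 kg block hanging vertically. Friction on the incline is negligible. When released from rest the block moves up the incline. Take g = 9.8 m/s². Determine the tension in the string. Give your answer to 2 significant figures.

For the block on the incline: the weight component along the slope is m₁g sin 30.96° = 6.4 × 9.8 × 0.5145 = 32.269 N and the normal force is N = m₁g cos 30.96° = 53.782 N.
Newton's second law for the block (up-slope positive): T − 32.269 = 6.4 a. For the hanging block (downward positive): 10 × 9.8 − T = 10 a.
Adding the two equations eliminates T: 65.731 = 16.4 a, so a = 4.0080 m/s².
Then from the hanging block's equation, T = 10 × (9.8 − 4.0080) = 57.920 N.

58 N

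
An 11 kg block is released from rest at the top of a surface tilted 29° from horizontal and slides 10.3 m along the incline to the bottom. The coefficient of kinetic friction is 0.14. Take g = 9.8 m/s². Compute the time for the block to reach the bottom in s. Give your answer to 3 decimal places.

The weight component along the incline is mg sin 29° = 52.262 N and the normal force is N = mg cos 29° = 94.284 N.
Friction up the slope is f = μN = 0.14 × 94.284 = 13.200 N, so the net downslope force is 52.262 − 13.200 = 39.062 N and a = 39.062 / 11 = 3.5511 m/s².
Starting from rest, L = ½at², so t = √(2L/a) = √(2 × 10.3 / 3.5511) = 2.4085 s.

2.409 s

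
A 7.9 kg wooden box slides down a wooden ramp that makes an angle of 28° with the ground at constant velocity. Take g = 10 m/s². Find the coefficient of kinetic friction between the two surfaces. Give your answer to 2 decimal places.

0.53

At constant velocity the net force along the incline is zero: mg sin 28° = μ mg cos 28°.
So μ = tan 28° = 0.4695 / 0.8829 = 0.5318.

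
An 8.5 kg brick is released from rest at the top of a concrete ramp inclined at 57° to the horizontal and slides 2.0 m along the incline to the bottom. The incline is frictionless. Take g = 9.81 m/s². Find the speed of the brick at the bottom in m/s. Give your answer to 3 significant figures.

5.74 m/s

The weight component along the incline is mg sin 57° = 69.933 N and the normal force is N = mg cos 57° = 45.415 N.
With no friction, a = g sin 57° = 8.2274 m/s².
Starting from rest over a distance of 2.0 m, v² = 2aL = 2 × 8.2274 × 2.0 = 32.9096, so v = 5.7367 m/s.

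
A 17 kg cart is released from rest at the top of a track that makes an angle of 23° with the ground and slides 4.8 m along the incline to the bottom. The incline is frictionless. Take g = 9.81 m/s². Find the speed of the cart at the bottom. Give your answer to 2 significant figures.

The weight component along the incline is mg sin 23° = 65.162 N and the normal force is N = mg cos 23° = 153.513 N.
With no friction, a = g sin 23° = 3.8331 m/s².
Starting from rest over a distance of 4.8 m, v² = 2aL = 2 × 3.8331 × 4.8 = 36.7978, so v = 6.0661 m/s.

6.1 m/s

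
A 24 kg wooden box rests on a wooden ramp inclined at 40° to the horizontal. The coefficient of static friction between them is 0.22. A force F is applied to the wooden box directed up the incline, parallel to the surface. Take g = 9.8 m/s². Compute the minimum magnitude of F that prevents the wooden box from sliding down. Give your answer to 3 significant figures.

112 N

The normal force is N = mg cos 40° = 180.174 N. With F at its minimum the wooden box is on the verge of sliding down, so static friction is at its maximum μ_s N = 0.22 × 180.174 = 39.638 N and acts up the slope.
Equilibrium along the incline: F + μ_s N = mg sin 40°, so F = 151.184 − 39.638 = 111.546 N.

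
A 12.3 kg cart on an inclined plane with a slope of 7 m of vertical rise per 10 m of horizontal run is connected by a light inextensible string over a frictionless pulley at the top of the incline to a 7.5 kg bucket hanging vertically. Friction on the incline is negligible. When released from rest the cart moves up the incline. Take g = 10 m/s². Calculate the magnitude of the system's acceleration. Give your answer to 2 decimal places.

For the cart on the incline: the weight component along the slope is m₁g sin 34.99° = 12.3 × 10 × 0.5735 = 70.540 N and the normal force is N = m₁g cos 34.99° = 100.766 N.
Newton's second law for the cart (up-slope positive): T − 70.540 = 12.3 a. For the hanging bucket (downward positive): 7.5 × 10 − T = 7.5 a.
Adding the two equations eliminates T: 4.460 = 19.8 a, so a = 0.2253 m/s².

0.23 m/s²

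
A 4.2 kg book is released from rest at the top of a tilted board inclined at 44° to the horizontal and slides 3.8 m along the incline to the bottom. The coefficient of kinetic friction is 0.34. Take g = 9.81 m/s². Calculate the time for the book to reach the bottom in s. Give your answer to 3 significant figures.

1.31 s

The weight component along the incline is mg sin 44° = 28.621 N and the normal force is N = mg cos 44° = 29.638 N.
Friction up the slope is f = μN = 0.34 × 29.638 = 10.077 N, so the net downslope force is 28.621 − 10.077 = 18.544 N and a = 18.544 / 4.2 = 4.4152 m/s².
Starting from rest, L = ½at², so t = √(2L/a) = √(2 × 3.8 / 4.4152) = 1.3120 s.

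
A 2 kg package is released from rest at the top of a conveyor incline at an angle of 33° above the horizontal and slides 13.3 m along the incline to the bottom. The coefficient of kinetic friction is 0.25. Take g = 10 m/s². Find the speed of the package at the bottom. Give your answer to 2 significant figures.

9.4 m/s

The weight component along the incline is mg sin 33° = 10.893 N and the normal force is N = mg cos 33° = 16.773 N.
Friction up the slope is f = μN = 0.25 × 16.773 = 4.193 N, so the net downslope force is 10.893 − 4.193 = 6.700 N and a = 6.700 / 2 = 3.3500 m/s².
Starting from rest over a distance of 13.3 m, v² = 2aL = 2 × 3.3500 × 13.3 = 89.1100, so v = 9.4398 m/s.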